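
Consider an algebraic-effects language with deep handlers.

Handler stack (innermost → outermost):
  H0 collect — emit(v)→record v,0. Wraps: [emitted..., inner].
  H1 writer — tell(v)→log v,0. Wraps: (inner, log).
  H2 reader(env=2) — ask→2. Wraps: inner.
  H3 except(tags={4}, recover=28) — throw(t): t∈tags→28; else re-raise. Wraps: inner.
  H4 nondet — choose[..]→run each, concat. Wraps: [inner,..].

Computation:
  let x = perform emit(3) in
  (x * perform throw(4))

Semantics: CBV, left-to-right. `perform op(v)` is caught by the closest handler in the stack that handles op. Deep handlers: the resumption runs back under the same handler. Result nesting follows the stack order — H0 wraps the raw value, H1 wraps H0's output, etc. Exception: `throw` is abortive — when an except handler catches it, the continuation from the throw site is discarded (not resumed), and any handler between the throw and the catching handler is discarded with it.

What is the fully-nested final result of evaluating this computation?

Working:
emit(3) @ H0 ⇒ out+=3
throw(4) @ H3 caught ⇒ 28
H4 returns [28]
= [28]

Answer: [28]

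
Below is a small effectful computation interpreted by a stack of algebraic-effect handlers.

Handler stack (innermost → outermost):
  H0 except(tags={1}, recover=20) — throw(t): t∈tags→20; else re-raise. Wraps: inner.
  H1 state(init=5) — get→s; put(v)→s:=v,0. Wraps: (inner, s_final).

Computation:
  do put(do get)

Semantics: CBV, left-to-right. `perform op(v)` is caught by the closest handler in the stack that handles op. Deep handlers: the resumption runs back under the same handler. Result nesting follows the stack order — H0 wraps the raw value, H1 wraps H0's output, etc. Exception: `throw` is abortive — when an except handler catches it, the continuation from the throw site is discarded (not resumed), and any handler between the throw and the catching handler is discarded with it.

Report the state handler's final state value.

Answer: 5

Working:
get @ H1 ⇒ 5
put(5) @ H1 ⇒ s:=5
H0 returns 0
H1 returns (0, 5)
= (0, 5)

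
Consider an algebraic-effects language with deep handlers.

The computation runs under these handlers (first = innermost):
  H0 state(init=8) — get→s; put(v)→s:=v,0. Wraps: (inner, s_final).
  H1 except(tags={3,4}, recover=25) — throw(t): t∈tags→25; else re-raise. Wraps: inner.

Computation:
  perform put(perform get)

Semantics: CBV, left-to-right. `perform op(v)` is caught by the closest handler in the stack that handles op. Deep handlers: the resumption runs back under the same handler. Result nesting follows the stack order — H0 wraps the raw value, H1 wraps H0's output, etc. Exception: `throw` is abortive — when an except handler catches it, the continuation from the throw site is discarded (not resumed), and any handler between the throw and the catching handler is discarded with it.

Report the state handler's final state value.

Answer: 8

Evaluation trace:
get @ H0 ⇒ 8
put(8) @ H0 ⇒ s:=8
H0 returns (0, 8)
H1 returns (0, 8)
= (0, 8)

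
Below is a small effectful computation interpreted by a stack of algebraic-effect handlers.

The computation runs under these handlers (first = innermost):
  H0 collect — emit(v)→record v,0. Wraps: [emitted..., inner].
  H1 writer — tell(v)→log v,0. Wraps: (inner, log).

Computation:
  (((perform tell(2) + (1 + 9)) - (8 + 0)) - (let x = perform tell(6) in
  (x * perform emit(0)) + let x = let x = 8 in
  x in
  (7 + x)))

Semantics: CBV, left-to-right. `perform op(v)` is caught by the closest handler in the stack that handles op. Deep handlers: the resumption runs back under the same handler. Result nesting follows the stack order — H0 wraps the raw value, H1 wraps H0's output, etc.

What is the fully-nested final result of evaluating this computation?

Answer: ([0, -13], (2, 6))

Working:
tell(2) @ H1 ⇒ log+=2
tell(6) @ H1 ⇒ log+=6
emit(0) @ H0 ⇒ out+=0
H0 returns [0, -13]
H1 returns ([0, -13], (2, 6))
= ([0, -13], (2, 6))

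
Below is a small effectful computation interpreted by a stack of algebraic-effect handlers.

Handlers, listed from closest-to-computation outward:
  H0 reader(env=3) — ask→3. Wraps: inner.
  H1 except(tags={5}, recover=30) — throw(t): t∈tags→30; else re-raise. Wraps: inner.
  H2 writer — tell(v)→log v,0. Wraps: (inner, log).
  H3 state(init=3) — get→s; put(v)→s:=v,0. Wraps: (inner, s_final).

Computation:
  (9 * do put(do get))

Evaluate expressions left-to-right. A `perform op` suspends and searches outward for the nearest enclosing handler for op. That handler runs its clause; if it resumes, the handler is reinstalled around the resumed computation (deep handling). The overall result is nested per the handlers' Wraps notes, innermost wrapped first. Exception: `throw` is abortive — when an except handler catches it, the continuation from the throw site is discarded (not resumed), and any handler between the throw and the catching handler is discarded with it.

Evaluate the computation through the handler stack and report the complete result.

Step-by-step:
get @ H3 ⇒ 3
put(3) @ H3 ⇒ s:=3
H0 returns 0
H1 returns 0
H2 returns (0, ())
H3 returns ((0, ()), 3)
= ((0, ()), 3)

Answer: ((0, ()), 3)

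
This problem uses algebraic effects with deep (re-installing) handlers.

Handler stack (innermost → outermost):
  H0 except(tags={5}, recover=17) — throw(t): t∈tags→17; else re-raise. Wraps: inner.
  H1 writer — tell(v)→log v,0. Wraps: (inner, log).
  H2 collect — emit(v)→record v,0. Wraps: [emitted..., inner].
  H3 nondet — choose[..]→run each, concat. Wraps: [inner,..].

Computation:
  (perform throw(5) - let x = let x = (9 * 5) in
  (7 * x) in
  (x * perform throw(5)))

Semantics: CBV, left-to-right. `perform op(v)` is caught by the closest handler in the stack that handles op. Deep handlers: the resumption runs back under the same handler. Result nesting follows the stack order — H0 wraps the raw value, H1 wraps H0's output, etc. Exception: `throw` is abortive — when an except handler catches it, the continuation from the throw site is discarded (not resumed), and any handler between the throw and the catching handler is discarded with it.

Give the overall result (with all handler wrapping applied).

Answer: [[(17, ())]]

Evaluation trace:
throw(5) @ H0 caught ⇒ 17
H1 returns (17, ())
H2 returns [(17, ())]
H3 returns [[(17, ())]]
= [[(17, ())]]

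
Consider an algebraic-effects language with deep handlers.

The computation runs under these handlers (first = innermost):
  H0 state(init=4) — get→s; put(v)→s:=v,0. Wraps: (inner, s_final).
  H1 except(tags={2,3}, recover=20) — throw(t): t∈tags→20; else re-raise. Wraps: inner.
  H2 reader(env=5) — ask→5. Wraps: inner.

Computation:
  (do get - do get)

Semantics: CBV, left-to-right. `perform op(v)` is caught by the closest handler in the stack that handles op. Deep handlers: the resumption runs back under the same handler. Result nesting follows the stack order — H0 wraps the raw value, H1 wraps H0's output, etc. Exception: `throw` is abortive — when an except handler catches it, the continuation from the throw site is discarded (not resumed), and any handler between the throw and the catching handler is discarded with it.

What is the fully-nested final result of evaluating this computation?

Answer: (0, 4)

Evaluation trace:
get @ H0 ⇒ 4
get @ H0 ⇒ 4
H0 returns (0, 4)
H1 returns (0, 4)
H2 returns (0, 4)
= (0, 4)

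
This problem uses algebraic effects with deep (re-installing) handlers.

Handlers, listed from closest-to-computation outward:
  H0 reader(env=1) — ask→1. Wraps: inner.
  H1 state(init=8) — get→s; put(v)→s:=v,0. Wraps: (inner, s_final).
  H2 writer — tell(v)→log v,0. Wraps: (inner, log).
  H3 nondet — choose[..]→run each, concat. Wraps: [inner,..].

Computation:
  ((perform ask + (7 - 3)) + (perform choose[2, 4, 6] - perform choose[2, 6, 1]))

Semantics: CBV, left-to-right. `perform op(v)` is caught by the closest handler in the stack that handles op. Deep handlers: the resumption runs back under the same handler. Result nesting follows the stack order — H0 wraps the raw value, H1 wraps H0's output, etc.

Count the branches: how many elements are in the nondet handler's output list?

Answer: 9

Evaluation trace:
ask @ H0 ⇒ 1
choose[2, 4, 6] @ H3
  branch[0] choose=2:
    choose[2, 6, 1] @ H3
      branch[0] choose=2:
        H0 returns 5
        H1 returns (5, 8)
        H2 returns ((5, 8), ())
        H3 returns [((5, 8), ())]
      branch[1] choose=6:
        H0 returns 1
        H1 returns (1, 8)
        H2 returns ((1, 8), ())
        H3 returns [((1, 8), ())]
      branch[2] choose=1:
        H0 returns 6
        H1 returns (6, 8)
        H2 returns ((6, 8), ())
        H3 returns [((6, 8), ())]
  branch[1] choose=4:
    choose[2, 6, 1] @ H3
      branch[0] choose=2:
        H0 returns 7
        H1 returns (7, 8)
        H2 returns ((7, 8), ())
        H3 returns [((7, 8), ())]
      branch[1] choose=6:
        H0 returns 3
        H1 returns (3, 8)
        H2 returns ((3, 8), ())
        H3 returns [((3, 8), ())]
      branch[2] choose=1:
        H0 returns 8
        H1 returns (8, 8)
        H2 returns ((8, 8), ())
        H3 returns [((8, 8), ())]
  branch[2] choose=6:
    choose[2, 6, 1] @ H3
      branch[0] choose=2:
        H0 returns 9
        H1 returns (9, 8)
        H2 returns ((9, 8), ())
        H3 returns [((9, 8), ())]
      branch[1] choose=6:
        H0 returns 5
        H1 returns (5, 8)
        H2 returns ((5, 8), ())
        H3 returns [((5, 8), ())]
      branch[2] choose=1:
        H0 returns 10
        H1 returns (10, 8)
        H2 returns ((10, 8), ())
        H3 returns [((10, 8), ())]
= [((5, 8), ()), ((1, 8), ()), ((6, 8), ()), ((7, 8), ()), ((3, 8), ()), ((8, 8), ()), ((9, 8), ()), ((5, 8), ()), ((10, 8), ())]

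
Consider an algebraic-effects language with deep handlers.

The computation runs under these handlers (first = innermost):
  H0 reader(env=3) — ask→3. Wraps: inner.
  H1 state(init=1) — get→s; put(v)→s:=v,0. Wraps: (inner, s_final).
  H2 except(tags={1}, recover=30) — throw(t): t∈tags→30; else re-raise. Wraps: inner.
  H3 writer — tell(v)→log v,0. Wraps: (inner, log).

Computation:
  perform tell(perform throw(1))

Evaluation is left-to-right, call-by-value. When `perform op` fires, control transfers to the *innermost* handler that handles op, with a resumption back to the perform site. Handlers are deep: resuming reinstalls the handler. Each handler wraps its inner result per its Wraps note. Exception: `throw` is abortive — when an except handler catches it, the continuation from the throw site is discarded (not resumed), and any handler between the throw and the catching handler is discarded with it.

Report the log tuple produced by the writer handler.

Working:
throw(1) @ H2 caught ⇒ 30
H3 returns (30, ())
= (30, ())

Answer: ()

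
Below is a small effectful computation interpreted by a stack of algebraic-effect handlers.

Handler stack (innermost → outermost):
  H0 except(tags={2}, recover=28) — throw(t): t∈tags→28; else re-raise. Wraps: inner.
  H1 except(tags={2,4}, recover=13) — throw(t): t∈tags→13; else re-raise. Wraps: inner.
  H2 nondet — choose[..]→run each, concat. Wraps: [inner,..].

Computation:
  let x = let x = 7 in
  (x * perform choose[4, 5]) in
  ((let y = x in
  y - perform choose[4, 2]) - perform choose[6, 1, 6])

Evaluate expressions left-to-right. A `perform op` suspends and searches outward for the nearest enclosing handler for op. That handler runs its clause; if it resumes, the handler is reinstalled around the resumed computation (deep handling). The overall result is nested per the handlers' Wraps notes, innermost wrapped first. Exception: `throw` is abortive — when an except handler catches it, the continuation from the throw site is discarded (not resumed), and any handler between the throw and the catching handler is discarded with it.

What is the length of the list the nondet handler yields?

Answer: 12

Step-by-step:
choose[4, 5] @ H2
  branch[0] choose=4:
    choose[4, 2] @ H2
      branch[0] choose=4:
        choose[6, 1, 6] @ H2
          branch[0] choose=6:
            H0 returns 18
            H1 returns 18
            H2 returns [18]
          branch[1] choose=1:
            H0 returns 23
            H1 returns 23
            H2 returns [23]
          branch[2] choose=6:
            H0 returns 18
            H1 returns 18
            H2 returns [18]
      branch[1] choose=2:
        choose[6, 1, 6] @ H2
          branch[0] choose=6:
            H0 returns 20
            H1 returns 20
            H2 returns [20]
          branch[1] choose=1:
            H0 returns 25
            H1 returns 25
            H2 returns [25]
          branch[2] choose=6:
            H0 returns 20
            H1 returns 20
            H2 returns [20]
  branch[1] choose=5:
    choose[4, 2] @ H2
      branch[0] choose=4:
        choose[6, 1, 6] @ H2
          branch[0] choose=6:
            H0 returns 25
            H1 returns 25
            H2 returns [25]
          branch[1] choose=1:
            H0 returns 30
            H1 returns 30
            H2 returns [30]
          branch[2] choose=6:
            H0 returns 25
            H1 returns 25
            H2 returns [25]
      branch[1] choose=2:
        choose[6, 1, 6] @ H2
          branch[0] choose=6:
            H0 returns 27
            H1 returns 27
            H2 returns [27]
          branch[1] choose=1:
            H0 returns 32
            H1 returns 32
            H2 returns [32]
          branch[2] choose=6:
            H0 returns 27
            H1 returns 27
            H2 returns [27]
= [18, 23, 18, 20, 25, 20, 25, 30, 25, 27, 32, 27]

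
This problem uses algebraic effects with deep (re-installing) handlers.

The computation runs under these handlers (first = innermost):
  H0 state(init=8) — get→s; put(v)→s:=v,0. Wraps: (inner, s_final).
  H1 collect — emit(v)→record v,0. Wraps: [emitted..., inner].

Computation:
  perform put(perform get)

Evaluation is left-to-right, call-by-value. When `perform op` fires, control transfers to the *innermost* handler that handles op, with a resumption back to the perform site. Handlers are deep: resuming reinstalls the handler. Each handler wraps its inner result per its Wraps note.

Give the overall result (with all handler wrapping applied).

Working:
get @ H0 ⇒ 8
put(8) @ H0 ⇒ s:=8
H0 returns (0, 8)
H1 returns [(0, 8)]
= [(0, 8)]

Answer: [(0, 8)]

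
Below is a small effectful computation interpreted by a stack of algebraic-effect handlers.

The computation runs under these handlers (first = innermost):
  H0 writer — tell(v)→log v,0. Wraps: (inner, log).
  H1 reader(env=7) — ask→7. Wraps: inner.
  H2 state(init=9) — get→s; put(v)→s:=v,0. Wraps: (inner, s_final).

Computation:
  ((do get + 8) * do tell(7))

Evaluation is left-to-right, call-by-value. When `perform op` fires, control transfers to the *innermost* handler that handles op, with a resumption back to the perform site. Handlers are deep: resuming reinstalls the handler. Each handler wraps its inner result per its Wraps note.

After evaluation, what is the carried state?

Evaluation trace:
get @ H2 ⇒ 9
tell(7) @ H0 ⇒ log+=7
H0 returns (0, (7))
H1 returns (0, (7))
H2 returns ((0, (7)), 9)
= ((0, (7)), 9)

Answer: 9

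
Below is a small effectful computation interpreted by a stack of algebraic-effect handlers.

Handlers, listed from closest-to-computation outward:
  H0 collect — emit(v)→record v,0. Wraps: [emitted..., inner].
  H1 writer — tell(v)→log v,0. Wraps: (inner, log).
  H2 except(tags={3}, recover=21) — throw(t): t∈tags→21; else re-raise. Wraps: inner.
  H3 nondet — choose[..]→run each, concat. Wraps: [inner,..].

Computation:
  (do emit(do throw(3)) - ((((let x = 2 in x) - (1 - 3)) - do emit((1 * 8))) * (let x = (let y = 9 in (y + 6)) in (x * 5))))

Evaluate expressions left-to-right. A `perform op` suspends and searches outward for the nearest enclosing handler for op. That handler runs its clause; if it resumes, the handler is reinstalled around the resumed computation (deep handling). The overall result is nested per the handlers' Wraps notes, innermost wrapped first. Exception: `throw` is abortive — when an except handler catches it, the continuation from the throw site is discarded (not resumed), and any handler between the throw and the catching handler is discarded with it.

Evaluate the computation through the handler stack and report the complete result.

Working:
throw(3) @ H2 caught ⇒ 21
H3 returns [21]
= [21]

Answer: [21]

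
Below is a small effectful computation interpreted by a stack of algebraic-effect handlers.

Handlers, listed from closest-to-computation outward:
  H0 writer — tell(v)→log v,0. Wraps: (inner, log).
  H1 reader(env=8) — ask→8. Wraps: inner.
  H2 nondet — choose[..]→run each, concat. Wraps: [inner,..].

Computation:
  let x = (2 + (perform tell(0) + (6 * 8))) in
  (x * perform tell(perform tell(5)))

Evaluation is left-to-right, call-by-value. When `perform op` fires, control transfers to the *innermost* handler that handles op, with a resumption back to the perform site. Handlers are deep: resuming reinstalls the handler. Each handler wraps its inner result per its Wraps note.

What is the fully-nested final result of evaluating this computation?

Step-by-step:
tell(0) @ H0 ⇒ log+=0
tell(5) @ H0 ⇒ log+=5
tell(0) @ H0 ⇒ log+=0
H0 returns (0, (0, 5, 0))
H1 returns (0, (0, 5, 0))
H2 returns [(0, (0, 5, 0))]
= [(0, (0, 5, 0))]

Answer: [(0, (0, 5, 0))]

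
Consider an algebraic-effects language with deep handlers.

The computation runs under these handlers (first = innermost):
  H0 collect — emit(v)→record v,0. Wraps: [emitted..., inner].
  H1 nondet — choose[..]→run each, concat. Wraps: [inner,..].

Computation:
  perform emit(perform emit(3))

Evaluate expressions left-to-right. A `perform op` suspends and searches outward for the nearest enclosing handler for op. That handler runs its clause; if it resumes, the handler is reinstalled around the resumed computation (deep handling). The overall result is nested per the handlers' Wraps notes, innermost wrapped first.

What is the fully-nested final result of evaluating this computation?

Answer: [[3, 0, 0]]

Evaluation trace:
emit(3) @ H0 ⇒ out+=3
emit(0) @ H0 ⇒ out+=0
H0 returns [3, 0, 0]
H1 returns [[3, 0, 0]]
= [[3, 0, 0]]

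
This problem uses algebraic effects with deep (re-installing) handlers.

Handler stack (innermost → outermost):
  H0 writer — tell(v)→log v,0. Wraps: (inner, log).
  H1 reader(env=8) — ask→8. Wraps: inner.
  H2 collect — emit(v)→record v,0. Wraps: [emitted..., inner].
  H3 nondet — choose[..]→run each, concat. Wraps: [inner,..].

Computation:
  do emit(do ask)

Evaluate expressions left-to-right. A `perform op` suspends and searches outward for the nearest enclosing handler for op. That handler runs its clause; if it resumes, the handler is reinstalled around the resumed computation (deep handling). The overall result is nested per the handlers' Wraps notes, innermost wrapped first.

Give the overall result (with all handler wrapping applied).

Answer: [[8, (0, ())]]

Step-by-step:
ask @ H1 ⇒ 8
emit(8) @ H2 ⇒ out+=8
H0 returns (0, ())
H1 returns (0, ())
H2 returns [8, (0, ())]
H3 returns [[8, (0, ())]]
= [[8, (0, ())]]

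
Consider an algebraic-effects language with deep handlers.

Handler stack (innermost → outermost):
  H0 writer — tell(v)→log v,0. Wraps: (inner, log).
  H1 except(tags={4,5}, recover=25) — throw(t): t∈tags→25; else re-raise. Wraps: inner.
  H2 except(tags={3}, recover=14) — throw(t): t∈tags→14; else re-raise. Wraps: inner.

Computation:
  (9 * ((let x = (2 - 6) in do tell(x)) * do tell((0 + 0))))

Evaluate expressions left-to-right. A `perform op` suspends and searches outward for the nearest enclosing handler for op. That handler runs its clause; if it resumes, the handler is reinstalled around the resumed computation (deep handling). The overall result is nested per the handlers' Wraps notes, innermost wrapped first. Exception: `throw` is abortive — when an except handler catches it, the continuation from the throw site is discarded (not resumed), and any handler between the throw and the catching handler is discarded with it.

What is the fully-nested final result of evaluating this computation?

Step-by-step:
tell(-4) @ H0 ⇒ log+=-4
tell(0) @ H0 ⇒ log+=0
H0 returns (0, (-4, 0))
H1 returns (0, (-4, 0))
H2 returns (0, (-4, 0))
= (0, (-4, 0))

Answer: (0, (-4, 0))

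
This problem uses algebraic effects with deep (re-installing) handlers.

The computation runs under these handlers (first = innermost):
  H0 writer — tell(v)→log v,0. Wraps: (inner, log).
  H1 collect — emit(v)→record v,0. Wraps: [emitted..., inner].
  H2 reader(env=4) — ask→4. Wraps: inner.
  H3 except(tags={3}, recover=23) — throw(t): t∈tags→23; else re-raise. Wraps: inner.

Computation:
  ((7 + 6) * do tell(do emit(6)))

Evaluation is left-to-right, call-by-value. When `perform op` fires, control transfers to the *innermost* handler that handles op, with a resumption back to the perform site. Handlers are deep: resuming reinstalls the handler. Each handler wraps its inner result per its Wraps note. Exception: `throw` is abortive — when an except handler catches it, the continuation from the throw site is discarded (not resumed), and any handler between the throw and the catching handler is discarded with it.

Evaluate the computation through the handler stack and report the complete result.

Step-by-step:
emit(6) @ H1 ⇒ out+=6
tell(0) @ H0 ⇒ log+=0
H0 returns (0, (0))
H1 returns [6, (0, (0))]
H2 returns [6, (0, (0))]
H3 returns [6, (0, (0))]
= [6, (0, (0))]

Answer: [6, (0, (0))]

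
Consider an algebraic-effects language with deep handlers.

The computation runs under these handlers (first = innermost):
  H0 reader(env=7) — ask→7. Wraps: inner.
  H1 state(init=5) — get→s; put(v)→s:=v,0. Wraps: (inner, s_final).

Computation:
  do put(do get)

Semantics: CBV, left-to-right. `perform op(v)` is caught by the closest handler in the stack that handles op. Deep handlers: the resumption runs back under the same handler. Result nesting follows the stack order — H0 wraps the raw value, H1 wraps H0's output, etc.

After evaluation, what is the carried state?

Answer: 5

Evaluation trace:
get @ H1 ⇒ 5
put(5) @ H1 ⇒ s:=5
H0 returns 0
H1 returns (0, 5)
= (0, 5)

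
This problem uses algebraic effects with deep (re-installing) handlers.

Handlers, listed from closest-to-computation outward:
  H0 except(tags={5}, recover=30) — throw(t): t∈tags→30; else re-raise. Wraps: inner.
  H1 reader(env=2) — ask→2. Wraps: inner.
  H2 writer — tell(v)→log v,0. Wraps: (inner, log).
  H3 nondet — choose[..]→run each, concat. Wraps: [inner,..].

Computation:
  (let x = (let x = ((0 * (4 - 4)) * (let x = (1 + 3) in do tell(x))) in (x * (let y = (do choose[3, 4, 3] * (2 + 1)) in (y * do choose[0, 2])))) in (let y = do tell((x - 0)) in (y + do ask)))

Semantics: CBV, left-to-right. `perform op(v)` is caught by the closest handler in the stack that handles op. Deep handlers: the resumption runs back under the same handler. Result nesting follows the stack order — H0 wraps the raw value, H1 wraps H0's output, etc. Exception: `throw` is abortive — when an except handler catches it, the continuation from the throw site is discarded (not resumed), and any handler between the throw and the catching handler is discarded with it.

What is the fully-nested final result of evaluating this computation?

Working:
tell(4) @ H2 ⇒ log+=4
choose[3, 4, 3] @ H3
  branch[0] choose=3:
    choose[0, 2] @ H3
      branch[0] choose=0:
        tell(0) @ H2 ⇒ log+=0
        ask @ H1 ⇒ 2
        H0 returns 2
        H1 returns 2
        H2 returns (2, (4, 0))
        H3 returns [(2, (4, 0))]
      branch[1] choose=2:
        tell(0) @ H2 ⇒ log+=0
        ask @ H1 ⇒ 2
        H0 returns 2
        H1 returns 2
        H2 returns (2, (4, 0))
        H3 returns [(2, (4, 0))]
  branch[1] choose=4:
    choose[0, 2] @ H3
      branch[0] choose=0:
        tell(0) @ H2 ⇒ log+=0
        ask @ H1 ⇒ 2
        H0 returns 2
        H1 returns 2
        H2 returns (2, (4, 0))
        H3 returns [(2, (4, 0))]
      branch[1] choose=2:
        tell(0) @ H2 ⇒ log+=0
        ask @ H1 ⇒ 2
        H0 returns 2
        H1 returns 2
        H2 returns (2, (4, 0))
        H3 returns [(2, (4, 0))]
  branch[2] choose=3:
    choose[0, 2] @ H3
      branch[0] choose=0:
        tell(0) @ H2 ⇒ log+=0
        ask @ H1 ⇒ 2
        H0 returns 2
        H1 returns 2
        H2 returns (2, (4, 0))
        H3 returns [(2, (4, 0))]
      branch[1] choose=2:
        tell(0) @ H2 ⇒ log+=0
        ask @ H1 ⇒ 2
        H0 returns 2
        H1 returns 2
        H2 returns (2, (4, 0))
        H3 returns [(2, (4, 0))]
= [(2, (4, 0)), (2, (4, 0)), (2, (4, 0)), (2, (4, 0)), (2, (4, 0)), (2, (4, 0))]

Answer: [(2, (4, 0)), (2, (4, 0)), (2, (4, 0)), (2, (4, 0)), (2, (4, 0)), (2, (4, 0))]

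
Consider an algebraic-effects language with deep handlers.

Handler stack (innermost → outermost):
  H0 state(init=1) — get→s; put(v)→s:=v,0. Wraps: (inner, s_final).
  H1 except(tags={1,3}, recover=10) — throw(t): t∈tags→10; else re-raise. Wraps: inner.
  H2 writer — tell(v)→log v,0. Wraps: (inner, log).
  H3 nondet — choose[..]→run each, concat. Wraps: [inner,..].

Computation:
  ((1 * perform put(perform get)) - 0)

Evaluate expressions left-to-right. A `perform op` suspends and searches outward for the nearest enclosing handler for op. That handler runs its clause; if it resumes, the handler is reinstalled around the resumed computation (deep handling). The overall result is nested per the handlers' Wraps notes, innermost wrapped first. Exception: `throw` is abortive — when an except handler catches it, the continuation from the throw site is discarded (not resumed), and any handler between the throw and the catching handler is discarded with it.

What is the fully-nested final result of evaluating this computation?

Working:
get @ H0 ⇒ 1
put(1) @ H0 ⇒ s:=1
H0 returns (0, 1)
H1 returns (0, 1)
H2 returns ((0, 1), ())
H3 returns [((0, 1), ())]
= [((0, 1), ())]

Answer: [((0, 1), ())]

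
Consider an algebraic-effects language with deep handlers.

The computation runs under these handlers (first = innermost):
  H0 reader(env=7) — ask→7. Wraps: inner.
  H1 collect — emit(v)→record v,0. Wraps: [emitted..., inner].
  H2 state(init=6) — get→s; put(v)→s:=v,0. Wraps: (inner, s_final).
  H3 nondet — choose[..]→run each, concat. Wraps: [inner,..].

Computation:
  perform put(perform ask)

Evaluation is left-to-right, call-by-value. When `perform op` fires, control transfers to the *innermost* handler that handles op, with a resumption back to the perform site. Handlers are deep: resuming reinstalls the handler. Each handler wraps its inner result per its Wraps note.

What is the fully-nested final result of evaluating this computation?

Answer: [([0], 7)]

Step-by-step:
ask @ H0 ⇒ 7
put(7) @ H2 ⇒ s:=7
H0 returns 0
H1 returns [0]
H2 returns ([0], 7)
H3 returns [([0], 7)]
= [([0], 7)]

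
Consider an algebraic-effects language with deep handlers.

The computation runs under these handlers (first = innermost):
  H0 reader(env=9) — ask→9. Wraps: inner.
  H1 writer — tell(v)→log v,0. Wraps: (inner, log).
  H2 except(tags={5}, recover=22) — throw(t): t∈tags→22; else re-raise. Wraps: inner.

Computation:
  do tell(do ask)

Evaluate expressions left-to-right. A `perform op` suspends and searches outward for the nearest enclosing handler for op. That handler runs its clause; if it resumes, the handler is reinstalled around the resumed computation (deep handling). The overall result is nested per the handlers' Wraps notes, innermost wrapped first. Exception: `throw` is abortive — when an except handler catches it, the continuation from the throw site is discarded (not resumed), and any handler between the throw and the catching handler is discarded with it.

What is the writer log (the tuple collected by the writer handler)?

Answer: (9)

Working:
ask @ H0 ⇒ 9
tell(9) @ H1 ⇒ log+=9
H0 returns 0
H1 returns (0, (9))
H2 returns (0, (9))
= (0, (9))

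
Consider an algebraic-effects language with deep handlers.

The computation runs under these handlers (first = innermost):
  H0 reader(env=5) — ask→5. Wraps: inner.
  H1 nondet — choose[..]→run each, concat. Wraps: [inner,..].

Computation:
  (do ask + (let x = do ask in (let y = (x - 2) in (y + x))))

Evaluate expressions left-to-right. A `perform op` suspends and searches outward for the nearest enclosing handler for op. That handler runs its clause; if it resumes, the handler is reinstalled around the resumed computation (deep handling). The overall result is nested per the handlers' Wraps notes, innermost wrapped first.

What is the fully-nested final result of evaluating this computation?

Step-by-step:
ask @ H0 ⇒ 5
ask @ H0 ⇒ 5
H0 returns 13
H1 returns [13]
= [13]

Answer: [13]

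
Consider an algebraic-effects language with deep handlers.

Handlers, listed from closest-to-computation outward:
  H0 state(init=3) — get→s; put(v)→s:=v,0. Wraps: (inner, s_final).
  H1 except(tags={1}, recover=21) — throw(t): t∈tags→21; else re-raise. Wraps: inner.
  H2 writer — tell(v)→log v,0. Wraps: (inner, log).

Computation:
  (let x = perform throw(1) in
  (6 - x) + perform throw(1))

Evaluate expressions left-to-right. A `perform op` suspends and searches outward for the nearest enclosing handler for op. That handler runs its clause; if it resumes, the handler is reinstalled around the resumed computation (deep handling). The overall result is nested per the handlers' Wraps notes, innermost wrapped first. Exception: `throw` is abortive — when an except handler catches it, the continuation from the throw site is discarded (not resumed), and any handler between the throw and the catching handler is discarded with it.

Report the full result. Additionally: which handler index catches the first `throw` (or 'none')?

Answer: (21, ()) ; first throw caught by: H1

Step-by-step:
throw(1) @ H1 caught ⇒ 21
H2 returns (21, ())
= (21, ())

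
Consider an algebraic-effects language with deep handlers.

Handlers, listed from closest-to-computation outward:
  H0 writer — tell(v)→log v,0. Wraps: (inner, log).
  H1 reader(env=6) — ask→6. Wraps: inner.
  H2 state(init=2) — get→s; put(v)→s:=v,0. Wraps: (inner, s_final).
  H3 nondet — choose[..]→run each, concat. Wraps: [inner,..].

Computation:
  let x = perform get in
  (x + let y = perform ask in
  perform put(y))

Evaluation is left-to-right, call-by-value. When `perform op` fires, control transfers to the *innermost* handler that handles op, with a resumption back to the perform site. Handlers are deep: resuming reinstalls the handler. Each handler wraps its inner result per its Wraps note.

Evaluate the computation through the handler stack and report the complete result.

Answer: [((2, ()), 6)]

Working:
get @ H2 ⇒ 2
ask @ H1 ⇒ 6
put(6) @ H2 ⇒ s:=6
H0 returns (2, ())
H1 returns (2, ())
H2 returns ((2, ()), 6)
H3 returns [((2, ()), 6)]
= [((2, ()), 6)]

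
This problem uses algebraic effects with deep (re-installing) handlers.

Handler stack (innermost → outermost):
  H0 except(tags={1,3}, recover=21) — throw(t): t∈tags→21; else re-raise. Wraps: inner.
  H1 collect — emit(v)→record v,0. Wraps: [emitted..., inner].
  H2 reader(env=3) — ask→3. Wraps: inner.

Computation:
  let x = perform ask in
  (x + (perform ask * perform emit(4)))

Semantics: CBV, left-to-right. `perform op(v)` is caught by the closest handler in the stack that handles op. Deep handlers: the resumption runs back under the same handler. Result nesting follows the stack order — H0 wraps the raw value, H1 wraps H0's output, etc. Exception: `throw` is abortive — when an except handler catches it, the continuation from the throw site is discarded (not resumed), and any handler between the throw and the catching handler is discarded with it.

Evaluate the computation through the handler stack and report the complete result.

Answer: [4, 3]

Working:
ask @ H2 ⇒ 3
ask @ H2 ⇒ 3
emit(4) @ H1 ⇒ out+=4
H0 returns 3
H1 returns [4, 3]
H2 returns [4, 3]
= [4, 3]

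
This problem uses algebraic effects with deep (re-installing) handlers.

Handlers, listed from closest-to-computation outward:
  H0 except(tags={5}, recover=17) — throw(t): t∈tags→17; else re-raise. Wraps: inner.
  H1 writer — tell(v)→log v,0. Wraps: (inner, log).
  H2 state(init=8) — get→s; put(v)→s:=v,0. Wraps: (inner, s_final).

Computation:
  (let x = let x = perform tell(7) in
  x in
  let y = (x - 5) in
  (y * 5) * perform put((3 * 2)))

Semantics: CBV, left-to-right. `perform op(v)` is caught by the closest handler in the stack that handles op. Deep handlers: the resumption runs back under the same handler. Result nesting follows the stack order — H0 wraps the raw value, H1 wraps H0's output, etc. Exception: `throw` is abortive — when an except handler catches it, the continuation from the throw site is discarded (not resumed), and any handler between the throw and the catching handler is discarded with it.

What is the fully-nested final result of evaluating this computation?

Answer: ((0, (7)), 6)

Step-by-step:
tell(7) @ H1 ⇒ log+=7
put(6) @ H2 ⇒ s:=6
H0 returns 0
H1 returns (0, (7))
H2 returns ((0, (7)), 6)
= ((0, (7)), 6)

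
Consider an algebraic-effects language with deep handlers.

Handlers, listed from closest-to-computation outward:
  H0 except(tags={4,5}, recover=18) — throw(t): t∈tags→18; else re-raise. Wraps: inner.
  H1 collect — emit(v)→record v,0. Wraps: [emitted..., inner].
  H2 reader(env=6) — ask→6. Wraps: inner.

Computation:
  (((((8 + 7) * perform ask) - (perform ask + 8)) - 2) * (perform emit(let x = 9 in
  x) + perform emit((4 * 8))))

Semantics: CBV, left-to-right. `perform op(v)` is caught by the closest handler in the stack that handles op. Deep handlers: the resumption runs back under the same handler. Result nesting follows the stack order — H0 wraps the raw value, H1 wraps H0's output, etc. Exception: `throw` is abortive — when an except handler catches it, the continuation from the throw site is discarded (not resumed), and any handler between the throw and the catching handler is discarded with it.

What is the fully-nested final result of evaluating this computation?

Working:
ask @ H2 ⇒ 6
ask @ H2 ⇒ 6
emit(9) @ H1 ⇒ out+=9
emit(32) @ H1 ⇒ out+=32
H0 returns 0
H1 returns [9, 32, 0]
H2 returns [9, 32, 0]
= [9, 32, 0]

Answer: [9, 32, 0]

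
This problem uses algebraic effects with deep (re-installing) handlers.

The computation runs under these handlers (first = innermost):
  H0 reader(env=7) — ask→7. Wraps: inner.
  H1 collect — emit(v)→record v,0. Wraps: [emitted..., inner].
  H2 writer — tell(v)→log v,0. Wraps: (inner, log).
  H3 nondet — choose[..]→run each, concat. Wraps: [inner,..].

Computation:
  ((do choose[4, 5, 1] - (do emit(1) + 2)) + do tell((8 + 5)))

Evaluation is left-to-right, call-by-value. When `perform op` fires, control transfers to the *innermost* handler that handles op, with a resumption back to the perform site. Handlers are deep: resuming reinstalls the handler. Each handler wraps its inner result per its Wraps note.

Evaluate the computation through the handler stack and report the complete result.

Working:
choose[4, 5, 1] @ H3
  branch[0] choose=4:
    emit(1) @ H1 ⇒ out+=1
    tell(13) @ H2 ⇒ log+=13
    H0 returns 2
    H1 returns [1, 2]
    H2 returns ([1, 2], (13))
    H3 returns [([1, 2], (13))]
  branch[1] choose=5:
    emit(1) @ H1 ⇒ out+=1
    tell(13) @ H2 ⇒ log+=13
    H0 returns 3
    H1 returns [1, 3]
    H2 returns ([1, 3], (13))
    H3 returns [([1, 3], (13))]
  branch[2] choose=1:
    emit(1) @ H1 ⇒ out+=1
    tell(13) @ H2 ⇒ log+=13
    H0 returns -1
    H1 returns [1, -1]
    H2 returns ([1, -1], (13))
    H3 returns [([1, -1], (13))]
= [([1, 2], (13)), ([1, 3], (13)), ([1, -1], (13))]

Answer: [([1, 2], (13)), ([1, 3], (13)), ([1, -1], (13))]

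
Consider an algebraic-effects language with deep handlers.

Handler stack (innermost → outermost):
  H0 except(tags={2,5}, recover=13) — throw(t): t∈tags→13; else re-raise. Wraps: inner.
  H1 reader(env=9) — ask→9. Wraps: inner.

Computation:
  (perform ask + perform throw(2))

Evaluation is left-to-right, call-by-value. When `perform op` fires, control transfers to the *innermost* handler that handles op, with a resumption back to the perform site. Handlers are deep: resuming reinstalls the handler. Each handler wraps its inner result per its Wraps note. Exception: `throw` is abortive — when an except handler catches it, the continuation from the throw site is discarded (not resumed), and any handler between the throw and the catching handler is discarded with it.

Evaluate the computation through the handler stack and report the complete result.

Evaluation trace:
ask @ H1 ⇒ 9
throw(2) @ H0 caught ⇒ 13
H1 returns 13
= 13

Answer: 13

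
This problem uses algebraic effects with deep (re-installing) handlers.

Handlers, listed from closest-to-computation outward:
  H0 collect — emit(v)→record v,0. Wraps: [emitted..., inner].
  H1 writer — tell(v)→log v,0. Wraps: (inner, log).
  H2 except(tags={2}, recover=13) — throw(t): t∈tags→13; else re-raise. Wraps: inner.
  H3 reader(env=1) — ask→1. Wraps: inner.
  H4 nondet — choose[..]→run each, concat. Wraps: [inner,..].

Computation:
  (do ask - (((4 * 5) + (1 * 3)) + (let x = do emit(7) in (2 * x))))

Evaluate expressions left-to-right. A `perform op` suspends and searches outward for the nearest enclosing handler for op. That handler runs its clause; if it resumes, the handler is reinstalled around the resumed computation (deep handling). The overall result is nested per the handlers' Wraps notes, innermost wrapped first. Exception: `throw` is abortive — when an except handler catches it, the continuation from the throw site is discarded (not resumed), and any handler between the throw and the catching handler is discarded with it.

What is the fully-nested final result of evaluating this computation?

Answer: [([7, -22], ())]

Working:
ask @ H3 ⇒ 1
emit(7) @ H0 ⇒ out+=7
H0 returns [7, -22]
H1 returns ([7, -22], ())
H2 returns ([7, -22], ())
H3 returns ([7, -22], ())
H4 returns [([7, -22], ())]
= [([7, -22], ())]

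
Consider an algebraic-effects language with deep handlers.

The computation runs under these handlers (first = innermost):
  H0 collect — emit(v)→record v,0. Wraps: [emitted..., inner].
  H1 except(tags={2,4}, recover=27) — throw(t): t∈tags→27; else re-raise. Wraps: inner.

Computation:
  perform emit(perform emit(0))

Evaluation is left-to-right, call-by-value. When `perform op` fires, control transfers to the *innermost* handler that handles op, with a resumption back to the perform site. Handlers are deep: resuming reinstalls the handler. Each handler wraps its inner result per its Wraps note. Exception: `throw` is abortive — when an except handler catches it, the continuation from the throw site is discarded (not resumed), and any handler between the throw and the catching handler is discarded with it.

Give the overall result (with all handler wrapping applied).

Working:
emit(0) @ H0 ⇒ out+=0
emit(0) @ H0 ⇒ out+=0
H0 returns [0, 0, 0]
H1 returns [0, 0, 0]
= [0, 0, 0]

Answer: [0, 0, 0]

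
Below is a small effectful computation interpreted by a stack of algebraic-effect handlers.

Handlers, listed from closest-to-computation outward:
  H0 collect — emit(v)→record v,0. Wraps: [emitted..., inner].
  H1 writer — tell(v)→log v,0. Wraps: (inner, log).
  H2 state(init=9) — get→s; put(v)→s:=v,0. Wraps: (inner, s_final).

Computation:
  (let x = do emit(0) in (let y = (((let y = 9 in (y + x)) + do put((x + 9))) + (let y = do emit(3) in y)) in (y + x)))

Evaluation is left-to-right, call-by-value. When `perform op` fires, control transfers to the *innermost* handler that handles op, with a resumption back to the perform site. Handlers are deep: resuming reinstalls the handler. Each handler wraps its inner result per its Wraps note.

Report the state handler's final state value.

Answer: 9

Evaluation trace:
emit(0) @ H0 ⇒ out+=0
put(9) @ H2 ⇒ s:=9
emit(3) @ H0 ⇒ out+=3
H0 returns [0, 3, 9]
H1 returns ([0, 3, 9], ())
H2 returns (([0, 3, 9], ()), 9)
= (([0, 3, 9], ()), 9)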